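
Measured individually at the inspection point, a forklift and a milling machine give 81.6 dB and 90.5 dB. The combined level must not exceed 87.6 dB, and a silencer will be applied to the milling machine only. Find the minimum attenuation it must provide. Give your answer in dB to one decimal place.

4.2 dB

Everything except the milling machine sums to 10^(81.6/10) = 1.445e+08 in linear terms, 81.60 dB.
The limit corresponds to 10^(87.6/10) = 5.754e+08; subtracting the fixed part leaves 4.309e+08 for the milling machine, i.e. 86.34 dB.
Required insertion loss = 90.5 − 86.34 = 4.16 dB.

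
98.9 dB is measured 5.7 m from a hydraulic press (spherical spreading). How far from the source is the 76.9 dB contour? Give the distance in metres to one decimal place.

71.8 m

For a point source L₁ − L₂ = 20·log₁₀(r₂/r₁), so r₂ = r₁·10^((L₁−L₂)/20).
r₂ = 5.7·10^((98.9−76.9)/20) = 5.7·10^(22.0/20) = 71.76 m.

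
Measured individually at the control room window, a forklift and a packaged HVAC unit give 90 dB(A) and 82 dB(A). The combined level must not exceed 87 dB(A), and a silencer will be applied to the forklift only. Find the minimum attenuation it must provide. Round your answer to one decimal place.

4.7 dB

Everything except the forklift sums to 10^(82/10) = 1.585e+08 in linear terms, 82.00 dB(A).
To meet 87 dB(A) overall, the treated forklift may contribute at most 10^(87/10) − 1.585e+08 = 3.427e+08, i.e. 85.35 dB(A).
Required insertion loss = 90 − 85.35 = 4.65 dB.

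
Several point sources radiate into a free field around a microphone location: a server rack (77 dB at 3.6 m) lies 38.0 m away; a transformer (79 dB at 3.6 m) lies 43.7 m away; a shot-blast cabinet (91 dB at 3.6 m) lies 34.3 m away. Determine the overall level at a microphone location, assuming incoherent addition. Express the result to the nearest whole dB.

72 dB

Propagate each source to the receiver with L = L_ref − 20·log₁₀(r/r_ref), then add intensities.
server rack: 77 − 20·log₁₀(38.0/3.6) = 77 − 20.47 = 56.53 dB.
transformer: 79 − 20·log₁₀(43.7/3.6) = 79 − 21.68 = 57.32 dB.
shot-blast cabinet: 91 − 20·log₁₀(34.3/3.6) = 91 − 19.58 = 71.42 dB.
Σ 10^(L/10) = 1.486e+07 → L_total = 10·log₁₀(1.486e+07) = 71.72 dB.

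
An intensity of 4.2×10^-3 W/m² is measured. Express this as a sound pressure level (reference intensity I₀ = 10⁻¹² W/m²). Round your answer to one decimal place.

Dividing by I₀ shifts the exponent by 12: I/I₀ = 4.2×10^9.
L = 10·(0.6232 + 9) = 96.23 dB.

96.2 dB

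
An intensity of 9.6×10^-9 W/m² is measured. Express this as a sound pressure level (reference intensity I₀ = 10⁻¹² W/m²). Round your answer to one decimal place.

39.8 dB

Dividing by I₀ shifts the exponent by 12: I/I₀ = 9.6×10^3.
L = 10·(0.9823 + 3) = 39.82 dB.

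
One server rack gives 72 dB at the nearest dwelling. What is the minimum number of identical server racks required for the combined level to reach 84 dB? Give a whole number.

Need L₁ + 10·log₁₀ N ≥ 84, i.e. log₁₀ N ≥ 1.20.
N ≥ 10^(12.0/10) = 15.849, so N = 16.

16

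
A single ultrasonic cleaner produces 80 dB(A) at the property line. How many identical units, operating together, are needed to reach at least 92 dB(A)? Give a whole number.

Need L₁ + 10·log₁₀ N ≥ 92, i.e. log₁₀ N ≥ 1.20.
N ≥ 10^(12.0/10) = 15.849, so N = 16.

16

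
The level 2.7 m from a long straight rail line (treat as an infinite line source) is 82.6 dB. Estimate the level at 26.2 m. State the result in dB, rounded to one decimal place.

72.7 dB

Cylindrical spreading from a line source gives a 10·log₁₀(r₂/r₁) drop.
L₂ = 82.6 − 10·log₁₀(26.2/2.7) = 82.6 − 9.869 = 72.73 dB.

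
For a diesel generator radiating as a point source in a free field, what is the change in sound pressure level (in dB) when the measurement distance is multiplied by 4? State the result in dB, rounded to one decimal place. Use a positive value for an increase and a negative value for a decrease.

With spherical spreading the level changes by −20·log₁₀(r₂/r₁).
ΔL = −20·log₁₀(4) = -12.04 dB.

-12.0 dB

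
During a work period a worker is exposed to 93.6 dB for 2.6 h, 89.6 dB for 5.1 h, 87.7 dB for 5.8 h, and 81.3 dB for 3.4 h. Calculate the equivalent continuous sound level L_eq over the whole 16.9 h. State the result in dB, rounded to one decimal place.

The energy average is taken in the linear domain: L_eq = 10·log₁₀[(Σ tᵢ·10^(Lᵢ/10))/T], T = 16.9 h.
Σ tᵢ·10^(Lᵢ/10) = 2.6·10^(93.6/10) + 5.1·10^(89.6/10) + 5.8·10^(87.7/10) + 3.4·10^(81.3/10) = 1.448e+10.
L_eq = 10·log₁₀(1.448e+10/16.9) = 89.33 dB.

89.3 dB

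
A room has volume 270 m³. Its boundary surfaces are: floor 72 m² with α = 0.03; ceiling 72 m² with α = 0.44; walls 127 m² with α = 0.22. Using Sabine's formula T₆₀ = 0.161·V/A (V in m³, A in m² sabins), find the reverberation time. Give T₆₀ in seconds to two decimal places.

Total absorption A = 72·0.03 + 72·0.44 + 127·0.22 = 61.78 m² sabins.
T₆₀ = 0.161 × 270 / 61.78 = 0.704 s.

0.70 s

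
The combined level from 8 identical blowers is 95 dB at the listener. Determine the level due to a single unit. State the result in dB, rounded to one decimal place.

86.0 dB

For N identical incoherent sources L_total = L₁ + 10·log₁₀ N, so L₁ = 95 − 10·log₁₀(8) = 95 − 9.031.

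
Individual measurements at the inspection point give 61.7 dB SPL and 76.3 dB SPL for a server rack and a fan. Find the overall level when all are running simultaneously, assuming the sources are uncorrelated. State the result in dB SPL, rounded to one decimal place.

Incoherent sources combine by intensity addition: L_total = 10·log₁₀(Σ 10^(L_i/10)).
Σ 10^(L/10) = 10^(61.7/10) + 10^(76.3/10) = 4.414e+07.
L_total = 10·log₁₀(4.414e+07) = 76.45 dB SPL.

76.4 dB SPL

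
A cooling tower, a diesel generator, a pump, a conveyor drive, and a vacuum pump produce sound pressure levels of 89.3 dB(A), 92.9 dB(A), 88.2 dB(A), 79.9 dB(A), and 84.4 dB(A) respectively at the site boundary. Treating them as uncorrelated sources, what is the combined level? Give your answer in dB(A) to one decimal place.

95.8 dB(A)

Incoherent sources combine by intensity addition: L_total = 10·log₁₀(Σ 10^(L_i/10)).
Σ 10^(L/10) = 10^(89.3/10) + 10^(92.9/10) + 10^(88.2/10) + 10^(79.9/10) + 10^(84.4/10) = 3.835e+09.
L_total = 10·log₁₀(3.835e+09) = 95.84 dB(A).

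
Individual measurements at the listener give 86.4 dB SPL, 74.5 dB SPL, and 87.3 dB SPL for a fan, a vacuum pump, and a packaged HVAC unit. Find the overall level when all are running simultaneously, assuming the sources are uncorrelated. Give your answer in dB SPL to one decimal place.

90.0 dB SPL

For uncorrelated sources the intensities add, so convert each level to linear form, sum, and take 10·log₁₀ of the total.
Σ 10^(L/10) = 10^(86.4/10) + 10^(74.5/10) + 10^(87.3/10) = 1.002e+09.
L_total = 10·log₁₀(1.002e+09) = 90.01 dB SPL.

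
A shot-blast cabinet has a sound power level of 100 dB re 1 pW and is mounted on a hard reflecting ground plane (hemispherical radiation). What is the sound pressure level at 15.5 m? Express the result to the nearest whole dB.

L_p = L_w − 10·log₁₀(2π·r²) with r = 15.5 m.
2π·r² = 1510 m², 10·log₁₀ of that is 31.788 dB.
L_p = 100 − 31.788 = 68.21 dB.

68 dB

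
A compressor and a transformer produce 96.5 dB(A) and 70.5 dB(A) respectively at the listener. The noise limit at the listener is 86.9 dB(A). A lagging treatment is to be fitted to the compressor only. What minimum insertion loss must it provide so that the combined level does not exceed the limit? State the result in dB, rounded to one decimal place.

The untreated sources together contribute 10^(70.5/10) = 1.122e+07, i.e. 70.50 dB(A).
The limit corresponds to 10^(86.9/10) = 4.898e+08; subtracting the fixed part leaves 4.786e+08 for the compressor, i.e. 86.80 dB(A).
So the compressor must be reduced from 96.5 to 86.80 dB(A): IL = 9.70 dB.

9.7 dB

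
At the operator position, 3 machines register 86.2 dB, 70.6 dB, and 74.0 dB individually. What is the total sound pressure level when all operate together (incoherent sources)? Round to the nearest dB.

87 dB

Incoherent sources combine by intensity addition: L_total = 10·log₁₀(Σ 10^(L_i/10)).
Σ 10^(L/10) = 10^(86.2/10) + 10^(70.6/10) + 10^(74.0/10) = 4.535e+08.
L_total = 10·log₁₀(4.535e+08) = 86.57 dB.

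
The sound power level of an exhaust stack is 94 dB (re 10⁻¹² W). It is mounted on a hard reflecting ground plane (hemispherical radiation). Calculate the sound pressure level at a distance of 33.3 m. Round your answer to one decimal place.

55.6 dB

The power spreads over a hemisphere of area 2π·r², so L_p = L_w − 10·log₁₀(2π·r²).
2π·r² = 6967 m², 10·log₁₀ of that is 38.431 dB.
L_p = 94 − 38.431 = 55.57 dB.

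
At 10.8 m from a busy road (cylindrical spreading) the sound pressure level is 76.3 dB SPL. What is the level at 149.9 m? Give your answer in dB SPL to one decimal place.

64.9 dB SPL

Line-source attenuation: ΔL = 10·log₁₀(r₂/r₁) = 10·log₁₀(149.9/10.8) = 11.424 dB.
L₂ = 76.3 − 10·log₁₀(149.9/10.8) = 76.3 − 11.424 = 64.88 dB SPL.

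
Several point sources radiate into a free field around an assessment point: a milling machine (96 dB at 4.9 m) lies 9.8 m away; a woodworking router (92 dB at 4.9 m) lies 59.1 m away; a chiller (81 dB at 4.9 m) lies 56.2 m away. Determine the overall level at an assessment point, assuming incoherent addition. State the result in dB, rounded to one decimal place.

First find each source's level at the receiver (point-source: −20·log₁₀(r/r_ref)), then combine on an intensity basis.
milling machine: 96 − 20·log₁₀(9.8/4.9) = 96 − 6.02 = 89.98 dB.
woodworking router: 92 − 20·log₁₀(59.1/4.9) = 92 − 21.63 = 70.37 dB.
chiller: 81 − 20·log₁₀(56.2/4.9) = 81 − 21.19 = 59.81 dB.
Σ 10^(L/10) = 1.007e+09 → L_total = 10·log₁₀(1.007e+09) = 90.03 dB.

90.0 dB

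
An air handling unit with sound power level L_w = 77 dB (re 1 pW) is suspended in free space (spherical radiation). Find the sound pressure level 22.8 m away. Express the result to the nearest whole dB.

39 dB

Free-field spherical radiation: L_p = L_w − 10·log₁₀(4π·r²), r = 22.8 m.
4π·r² = 6533 m², 10·log₁₀ of that is 38.151 dB.
L_p = 77 − 38.151 = 38.85 dB.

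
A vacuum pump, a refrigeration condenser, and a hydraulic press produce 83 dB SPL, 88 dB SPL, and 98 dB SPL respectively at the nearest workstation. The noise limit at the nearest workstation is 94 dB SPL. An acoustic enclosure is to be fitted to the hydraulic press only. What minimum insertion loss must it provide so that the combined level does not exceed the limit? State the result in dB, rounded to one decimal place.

The untreated sources together contribute 10^(83/10) + 10^(88/10) = 8.305e+08, i.e. 89.19 dB SPL.
To meet 94 dB SPL overall, the treated hydraulic press may contribute at most 10^(94/10) − 8.305e+08 = 1.681e+09, i.e. 92.26 dB SPL.
Required insertion loss = 98 − 92.26 = 5.74 dB.

5.7 dB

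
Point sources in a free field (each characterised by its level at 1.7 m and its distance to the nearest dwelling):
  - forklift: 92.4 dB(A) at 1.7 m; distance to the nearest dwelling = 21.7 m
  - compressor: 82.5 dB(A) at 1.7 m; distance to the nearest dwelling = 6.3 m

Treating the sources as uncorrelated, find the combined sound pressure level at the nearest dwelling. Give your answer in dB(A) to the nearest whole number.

74 dB(A)

First find each source's level at the receiver (point-source: −20·log₁₀(r/r_ref)), then combine on an intensity basis.
forklift: 92.4 − 20·log₁₀(21.7/1.7) = 92.4 − 22.12 = 70.28 dB(A).
compressor: 82.5 − 20·log₁₀(6.3/1.7) = 82.5 − 11.38 = 71.12 dB(A).
Σ 10^(L/10) = 2.361e+07 → L_total = 10·log₁₀(2.361e+07) = 73.73 dB(A).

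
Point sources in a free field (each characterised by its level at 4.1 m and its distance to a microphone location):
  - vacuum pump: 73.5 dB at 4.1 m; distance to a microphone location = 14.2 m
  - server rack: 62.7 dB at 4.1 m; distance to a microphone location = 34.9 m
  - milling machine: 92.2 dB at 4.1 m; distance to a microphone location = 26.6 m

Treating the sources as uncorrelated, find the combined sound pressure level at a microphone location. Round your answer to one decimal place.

76.2 dB

Apply inverse-square spreading to bring every level to the receiver, then sum 10^(L/10).
vacuum pump: 73.5 − 20·log₁₀(14.2/4.1) = 73.5 − 10.79 = 62.71 dB.
server rack: 62.7 − 20·log₁₀(34.9/4.1) = 62.7 − 18.60 = 44.10 dB.
milling machine: 92.2 − 20·log₁₀(26.6/4.1) = 92.2 − 16.24 = 75.96 dB.
Σ 10^(L/10) = 4.132e+07 → L_total = 10·log₁₀(4.132e+07) = 76.16 dB.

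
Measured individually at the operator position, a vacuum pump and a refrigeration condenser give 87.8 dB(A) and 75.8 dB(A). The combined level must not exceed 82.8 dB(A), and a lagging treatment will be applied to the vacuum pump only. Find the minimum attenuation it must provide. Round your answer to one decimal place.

Everything except the vacuum pump sums to 10^(75.8/10) = 3.802e+07 in linear terms, 75.80 dB(A).
To meet 82.8 dB(A) overall, the treated vacuum pump may contribute at most 10^(82.8/10) − 3.802e+07 = 1.525e+08, i.e. 81.83 dB(A).
Required insertion loss = 87.8 − 81.83 = 5.97 dB.

6.0 dB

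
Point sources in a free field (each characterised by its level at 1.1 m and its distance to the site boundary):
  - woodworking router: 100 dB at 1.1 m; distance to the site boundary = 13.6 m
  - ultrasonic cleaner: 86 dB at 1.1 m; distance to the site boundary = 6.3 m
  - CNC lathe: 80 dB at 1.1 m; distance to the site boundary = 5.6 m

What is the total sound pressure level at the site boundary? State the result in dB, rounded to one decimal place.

79.1 dB

Apply inverse-square spreading to bring every level to the receiver, then sum 10^(L/10).
woodworking router: 100 − 20·log₁₀(13.6/1.1) = 100 − 21.84 = 78.16 dB.
ultrasonic cleaner: 86 − 20·log₁₀(6.3/1.1) = 86 − 15.16 = 70.84 dB.
CNC lathe: 80 − 20·log₁₀(5.6/1.1) = 80 − 14.14 = 65.86 dB.
Σ 10^(L/10) = 8.141e+07 → L_total = 10·log₁₀(8.141e+07) = 79.11 dB.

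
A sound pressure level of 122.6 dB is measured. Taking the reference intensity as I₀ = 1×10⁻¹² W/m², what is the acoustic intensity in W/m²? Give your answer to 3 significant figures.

1.82 W/m²

L = 10·log₁₀(I/I₀) ⇒ I = I₀·10^(L/10) = 10⁻¹² × 10^12.26.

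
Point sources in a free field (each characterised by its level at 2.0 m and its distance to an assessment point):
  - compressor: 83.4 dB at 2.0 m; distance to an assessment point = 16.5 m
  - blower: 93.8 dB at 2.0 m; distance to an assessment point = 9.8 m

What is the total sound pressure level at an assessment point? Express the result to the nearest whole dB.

80 dB

Apply inverse-square spreading to bring every level to the receiver, then sum 10^(L/10).
compressor: 83.4 − 20·log₁₀(16.5/2.0) = 83.4 − 18.33 = 65.07 dB.
blower: 93.8 − 20·log₁₀(9.8/2.0) = 93.8 − 13.80 = 80.00 dB.
Σ 10^(L/10) = 1.031e+08 → L_total = 10·log₁₀(1.031e+08) = 80.13 dB.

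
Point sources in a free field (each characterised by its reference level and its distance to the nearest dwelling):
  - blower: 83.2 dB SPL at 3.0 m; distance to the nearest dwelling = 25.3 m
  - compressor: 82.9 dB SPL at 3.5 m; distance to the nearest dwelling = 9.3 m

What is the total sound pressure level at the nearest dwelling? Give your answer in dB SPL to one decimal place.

74.9 dB SPL

Propagate each source to the receiver with L = L_ref − 20·log₁₀(r/r_ref), then add intensities.
blower: 83.2 − 20·log₁₀(25.3/3.0) = 83.2 − 18.52 = 64.68 dB SPL.
compressor: 82.9 − 20·log₁₀(9.3/3.5) = 82.9 − 8.49 = 74.41 dB SPL.
Σ 10^(L/10) = 3.055e+07 → L_total = 10·log₁₀(3.055e+07) = 74.85 dB SPL.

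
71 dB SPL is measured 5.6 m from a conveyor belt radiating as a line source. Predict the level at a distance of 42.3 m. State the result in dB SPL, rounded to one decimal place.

Line-source attenuation: ΔL = 10·log₁₀(r₂/r₁) = 10·log₁₀(42.3/5.6) = 8.782 dB.
L₂ = 71 − 10·log₁₀(42.3/5.6) = 71 − 8.782 = 62.22 dB SPL.

62.2 dB SPL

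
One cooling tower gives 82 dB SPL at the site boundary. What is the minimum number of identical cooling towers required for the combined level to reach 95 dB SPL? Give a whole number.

Need L₁ + 10·log₁₀ N ≥ 95, i.e. log₁₀ N ≥ 1.30.
N ≥ 10^(13.0/10) = 19.953, so N = 20.

20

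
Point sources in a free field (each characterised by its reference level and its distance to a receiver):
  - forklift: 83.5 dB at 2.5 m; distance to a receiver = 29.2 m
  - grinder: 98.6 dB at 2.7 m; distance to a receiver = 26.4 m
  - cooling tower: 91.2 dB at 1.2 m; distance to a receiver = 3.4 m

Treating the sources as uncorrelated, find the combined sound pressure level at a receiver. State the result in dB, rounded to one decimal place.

83.8 dB

Propagate each source to the receiver with L = L_ref − 20·log₁₀(r/r_ref), then add intensities.
forklift: 83.5 − 20·log₁₀(29.2/2.5) = 83.5 − 21.35 = 62.15 dB.
grinder: 98.6 − 20·log₁₀(26.4/2.7) = 98.6 − 19.80 = 78.80 dB.
cooling tower: 91.2 − 20·log₁₀(3.4/1.2) = 91.2 − 9.05 = 82.15 dB.
Σ 10^(L/10) = 2.416e+08 → L_total = 10·log₁₀(2.416e+08) = 83.83 dB.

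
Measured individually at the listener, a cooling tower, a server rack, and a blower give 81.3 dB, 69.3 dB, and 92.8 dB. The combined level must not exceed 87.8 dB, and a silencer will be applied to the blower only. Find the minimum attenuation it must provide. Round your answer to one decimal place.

6.2 dB

The untreated sources together contribute 10^(81.3/10) + 10^(69.3/10) = 1.434e+08, i.e. 81.57 dB.
The limit corresponds to 10^(87.8/10) = 6.026e+08; subtracting the fixed part leaves 4.592e+08 for the blower, i.e. 86.62 dB.
Required insertion loss = 92.8 − 86.62 = 6.18 dB.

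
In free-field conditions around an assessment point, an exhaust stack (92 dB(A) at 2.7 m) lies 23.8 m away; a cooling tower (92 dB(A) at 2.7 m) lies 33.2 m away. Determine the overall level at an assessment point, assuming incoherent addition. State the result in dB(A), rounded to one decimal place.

Apply inverse-square spreading to bring every level to the receiver, then sum 10^(L/10).
exhaust stack: 92 − 20·log₁₀(23.8/2.7) = 92 − 18.90 = 73.10 dB(A).
cooling tower: 92 − 20·log₁₀(33.2/2.7) = 92 − 21.80 = 70.20 dB(A).
Σ 10^(L/10) = 3.088e+07 → L_total = 10·log₁₀(3.088e+07) = 74.90 dB(A).

74.9 dB(A)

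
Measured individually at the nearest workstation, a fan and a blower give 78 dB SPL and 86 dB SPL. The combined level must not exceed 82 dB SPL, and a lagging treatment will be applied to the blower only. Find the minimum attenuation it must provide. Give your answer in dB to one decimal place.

Fixed contribution from the other source: Σ 10^(L/10) = 10^(78/10) = 6.310e+07 (78.00 dB SPL).
To meet 82 dB SPL overall, the treated blower may contribute at most 10^(82/10) − 6.310e+07 = 9.539e+07, i.e. 79.80 dB SPL.
Required insertion loss = 86 − 79.80 = 6.20 dB.

6.2 dB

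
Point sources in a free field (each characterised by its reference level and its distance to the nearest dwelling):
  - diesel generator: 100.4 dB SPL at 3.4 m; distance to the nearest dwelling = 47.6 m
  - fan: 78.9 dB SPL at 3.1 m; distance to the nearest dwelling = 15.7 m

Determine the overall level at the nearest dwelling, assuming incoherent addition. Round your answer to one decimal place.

First find each source's level at the receiver (point-source: −20·log₁₀(r/r_ref)), then combine on an intensity basis.
diesel generator: 100.4 − 20·log₁₀(47.6/3.4) = 100.4 − 22.92 = 77.48 dB SPL.
fan: 78.9 − 20·log₁₀(15.7/3.1) = 78.9 − 14.09 = 64.81 dB SPL.
Σ 10^(L/10) = 5.897e+07 → L_total = 10·log₁₀(5.897e+07) = 77.71 dB SPL.

77.7 dB SPL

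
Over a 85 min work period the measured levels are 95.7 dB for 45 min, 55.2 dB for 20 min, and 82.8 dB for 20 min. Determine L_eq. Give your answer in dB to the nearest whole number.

L_eq = 10·log₁₀[(1/T)·Σ tᵢ·10^(Lᵢ/10)] with T = 85 min.
Σ tᵢ·10^(Lᵢ/10) = 45·10^(95.7/10) + 20·10^(55.2/10) + 20·10^(82.8/10) = 1.710e+11.
L_eq = 10·log₁₀(1.710e+11/85) = 93.04 dB.

93 dB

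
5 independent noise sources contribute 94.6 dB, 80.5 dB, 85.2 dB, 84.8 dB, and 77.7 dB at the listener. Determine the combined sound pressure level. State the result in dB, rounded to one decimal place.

95.7 dB

For uncorrelated sources the intensities add, so convert each level to linear form, sum, and take 10·log₁₀ of the total.
Σ 10^(L/10) = 10^(94.6/10) + 10^(80.5/10) + 10^(85.2/10) + 10^(84.8/10) + 10^(77.7/10) = 3.688e+09.
L_total = 10·log₁₀(3.688e+09) = 95.67 dB.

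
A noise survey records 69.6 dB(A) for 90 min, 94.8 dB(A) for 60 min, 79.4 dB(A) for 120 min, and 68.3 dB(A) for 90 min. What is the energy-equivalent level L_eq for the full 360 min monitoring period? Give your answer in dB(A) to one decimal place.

Weight each interval's intensity by its duration and average over T = 360 min:
Σ tᵢ·10^(Lᵢ/10) = 90·10^(69.6/10) + 60·10^(94.8/10) + 120·10^(79.4/10) + 90·10^(68.3/10) = 1.931e+11.
L_eq = 10·log₁₀(1.931e+11/360) = 87.29 dB(A).

87.3 dB(A)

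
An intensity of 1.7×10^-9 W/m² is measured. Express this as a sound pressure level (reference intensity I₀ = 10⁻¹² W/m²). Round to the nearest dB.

32 dB

I/I₀ = 1.7×10^-9/10⁻¹² = 1.7×10^3, and L = 10·log₁₀(I/I₀).
L = 10·(0.2304 + 3) = 32.30 dB.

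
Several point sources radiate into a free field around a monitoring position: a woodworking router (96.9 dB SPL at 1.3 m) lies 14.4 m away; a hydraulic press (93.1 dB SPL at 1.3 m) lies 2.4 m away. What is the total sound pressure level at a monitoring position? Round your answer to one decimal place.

Propagate each source to the receiver with L = L_ref − 20·log₁₀(r/r_ref), then add intensities.
woodworking router: 96.9 − 20·log₁₀(14.4/1.3) = 96.9 − 20.89 = 76.01 dB SPL.
hydraulic press: 93.1 − 20·log₁₀(2.4/1.3) = 93.1 − 5.33 = 87.77 dB SPL.
Σ 10^(L/10) = 6.390e+08 → L_total = 10·log₁₀(6.390e+08) = 88.05 dB SPL.

88.1 dB SPL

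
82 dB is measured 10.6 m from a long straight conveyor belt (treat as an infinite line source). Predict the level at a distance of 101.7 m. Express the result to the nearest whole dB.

72 dB

Cylindrical spreading from a line source gives a 10·log₁₀(r₂/r₁) drop.
L₂ = 82 − 10·log₁₀(101.7/10.6) = 82 − 9.820 = 72.18 dB.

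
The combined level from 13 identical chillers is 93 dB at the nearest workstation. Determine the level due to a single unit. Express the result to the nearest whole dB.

13 equal contributions raise the level by 10·log₁₀ 13 = 11.139 dB, so each unit alone gives 93 − 11.139.

82 dB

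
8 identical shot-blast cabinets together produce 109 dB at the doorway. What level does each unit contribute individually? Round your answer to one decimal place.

100.0 dB

8 equal contributions raise the level by 10·log₁₀ 8 = 9.031 dB, so each unit alone gives 109 − 9.031.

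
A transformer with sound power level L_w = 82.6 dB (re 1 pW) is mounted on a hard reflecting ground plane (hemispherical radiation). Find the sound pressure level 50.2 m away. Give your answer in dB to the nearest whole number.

Free-field hemispherical radiation: L_p = L_w − 10·log₁₀(2π·r²), r = 50.2 m.
2π·r² = 1.583e+04 m², 10·log₁₀ of that is 41.996 dB.
L_p = 82.6 − 41.996 = 40.60 dB.

41 dB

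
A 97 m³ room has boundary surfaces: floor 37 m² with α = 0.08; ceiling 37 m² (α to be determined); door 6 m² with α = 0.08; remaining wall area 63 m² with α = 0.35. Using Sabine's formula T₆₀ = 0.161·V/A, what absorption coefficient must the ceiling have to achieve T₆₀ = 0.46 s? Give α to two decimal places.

A = 0.161·V/T₆₀ = 0.161·97/0.46 = 33.95 m² sabins.
Absorption from the other surfaces = 37·0.08 + 6·0.08 + 63·0.35 = 25.49 m², so the ceiling must supply 8.46 m² over 37 m².
α = 8.46/37 = 0.229.

0.23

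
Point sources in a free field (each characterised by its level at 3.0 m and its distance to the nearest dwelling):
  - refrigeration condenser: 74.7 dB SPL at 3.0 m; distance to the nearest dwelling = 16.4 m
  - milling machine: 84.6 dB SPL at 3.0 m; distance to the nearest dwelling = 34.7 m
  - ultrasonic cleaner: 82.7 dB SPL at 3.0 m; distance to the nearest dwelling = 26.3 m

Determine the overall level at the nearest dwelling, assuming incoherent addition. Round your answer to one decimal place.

67.5 dB SPL

Apply inverse-square spreading to bring every level to the receiver, then sum 10^(L/10).
refrigeration condenser: 74.7 − 20·log₁₀(16.4/3.0) = 74.7 − 14.75 = 59.95 dB SPL.
milling machine: 84.6 − 20·log₁₀(34.7/3.0) = 84.6 − 21.26 = 63.34 dB SPL.
ultrasonic cleaner: 82.7 − 20·log₁₀(26.3/3.0) = 82.7 − 18.86 = 63.84 dB SPL.
Σ 10^(L/10) = 5.566e+06 → L_total = 10·log₁₀(5.566e+06) = 67.46 dB SPL.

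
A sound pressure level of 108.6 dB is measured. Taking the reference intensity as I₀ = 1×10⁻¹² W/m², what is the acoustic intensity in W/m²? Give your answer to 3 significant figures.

I/I₀ = 10^(108.6/10) = 7.244e+10, so I = 7.244e+10 × 10⁻¹² W/m².

0.0724 W/m²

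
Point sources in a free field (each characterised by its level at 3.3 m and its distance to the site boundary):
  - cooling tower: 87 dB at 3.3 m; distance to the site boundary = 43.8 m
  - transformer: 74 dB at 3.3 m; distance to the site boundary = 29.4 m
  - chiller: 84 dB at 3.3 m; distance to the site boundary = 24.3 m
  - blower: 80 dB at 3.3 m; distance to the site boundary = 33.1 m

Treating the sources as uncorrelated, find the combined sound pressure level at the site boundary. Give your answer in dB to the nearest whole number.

Apply inverse-square spreading to bring every level to the receiver, then sum 10^(L/10).
cooling tower: 87 − 20·log₁₀(43.8/3.3) = 87 − 22.46 = 64.54 dB.
transformer: 74 − 20·log₁₀(29.4/3.3) = 74 − 19.00 = 55.00 dB.
chiller: 84 − 20·log₁₀(24.3/3.3) = 84 − 17.34 = 66.66 dB.
blower: 80 − 20·log₁₀(33.1/3.3) = 80 − 20.03 = 59.97 dB.
Σ 10^(L/10) = 8.788e+06 → L_total = 10·log₁₀(8.788e+06) = 69.44 dB.

69 dB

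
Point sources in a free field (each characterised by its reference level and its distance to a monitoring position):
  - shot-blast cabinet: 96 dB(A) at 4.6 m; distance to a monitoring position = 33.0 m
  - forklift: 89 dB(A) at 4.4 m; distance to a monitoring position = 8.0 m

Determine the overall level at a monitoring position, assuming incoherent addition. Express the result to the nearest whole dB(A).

First find each source's level at the receiver (point-source: −20·log₁₀(r/r_ref)), then combine on an intensity basis.
shot-blast cabinet: 96 − 20·log₁₀(33.0/4.6) = 96 − 17.12 = 78.88 dB(A).
forklift: 89 − 20·log₁₀(8.0/4.4) = 89 − 5.19 = 83.81 dB(A).
Σ 10^(L/10) = 3.176e+08 → L_total = 10·log₁₀(3.176e+08) = 85.02 dB(A).

85 dB(A)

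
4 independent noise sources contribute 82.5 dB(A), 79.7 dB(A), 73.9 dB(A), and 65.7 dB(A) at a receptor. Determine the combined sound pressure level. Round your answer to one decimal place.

84.8 dB(A)

For uncorrelated sources the intensities add, so convert each level to linear form, sum, and take 10·log₁₀ of the total.
Σ 10^(L/10) = 10^(82.5/10) + 10^(79.7/10) + 10^(73.9/10) + 10^(65.7/10) = 2.994e+08.
L_total = 10·log₁₀(2.994e+08) = 84.76 dB(A).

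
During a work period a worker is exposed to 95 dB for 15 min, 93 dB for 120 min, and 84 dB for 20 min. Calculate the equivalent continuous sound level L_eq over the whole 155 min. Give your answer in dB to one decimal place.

The energy average is taken in the linear domain: L_eq = 10·log₁₀[(Σ tᵢ·10^(Lᵢ/10))/T], T = 155 min.
Σ tᵢ·10^(Lᵢ/10) = 15·10^(95/10) + 120·10^(93/10) + 20·10^(84/10) = 2.919e+11.
L_eq = 10·log₁₀(2.919e+11/155) = 92.75 dB.

92.7 dB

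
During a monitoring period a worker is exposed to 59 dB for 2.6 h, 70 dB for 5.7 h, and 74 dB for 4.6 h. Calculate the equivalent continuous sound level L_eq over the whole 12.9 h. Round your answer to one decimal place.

L_eq = 10·log₁₀[(1/T)·Σ tᵢ·10^(Lᵢ/10)] with T = 12.9 h.
Σ tᵢ·10^(Lᵢ/10) = 2.6·10^(59/10) + 5.7·10^(70/10) + 4.6·10^(74/10) = 1.746e+08.
L_eq = 10·log₁₀(1.746e+08/12.9) = 71.31 dB.

71.3 dB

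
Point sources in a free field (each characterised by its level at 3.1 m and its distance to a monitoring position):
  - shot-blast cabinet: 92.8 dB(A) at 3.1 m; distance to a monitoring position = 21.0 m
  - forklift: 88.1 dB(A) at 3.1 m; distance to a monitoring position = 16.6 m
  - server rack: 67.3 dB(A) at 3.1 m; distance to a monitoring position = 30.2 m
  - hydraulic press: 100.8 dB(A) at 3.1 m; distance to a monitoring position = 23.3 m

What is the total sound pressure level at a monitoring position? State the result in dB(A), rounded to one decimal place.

Propagate each source to the receiver with L = L_ref − 20·log₁₀(r/r_ref), then add intensities.
shot-blast cabinet: 92.8 − 20·log₁₀(21.0/3.1) = 92.8 − 16.62 = 76.18 dB(A).
forklift: 88.1 − 20·log₁₀(16.6/3.1) = 88.1 − 14.57 = 73.53 dB(A).
server rack: 67.3 − 20·log₁₀(30.2/3.1) = 67.3 − 19.77 = 47.53 dB(A).
hydraulic press: 100.8 − 20·log₁₀(23.3/3.1) = 100.8 − 17.52 = 83.28 dB(A).
Σ 10^(L/10) = 2.769e+08 → L_total = 10·log₁₀(2.769e+08) = 84.42 dB(A).

84.4 dB(A)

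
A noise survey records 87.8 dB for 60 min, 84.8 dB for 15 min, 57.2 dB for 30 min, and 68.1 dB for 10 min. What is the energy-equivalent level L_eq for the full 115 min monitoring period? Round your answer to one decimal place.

85.5 dB

L_eq = 10·log₁₀[(1/T)·Σ tᵢ·10^(Lᵢ/10)] with T = 115 min.
Σ tᵢ·10^(Lᵢ/10) = 60·10^(87.8/10) + 15·10^(84.8/10) + 30·10^(57.2/10) + 10·10^(68.1/10) = 4.076e+10.
L_eq = 10·log₁₀(4.076e+10/115) = 85.50 dB.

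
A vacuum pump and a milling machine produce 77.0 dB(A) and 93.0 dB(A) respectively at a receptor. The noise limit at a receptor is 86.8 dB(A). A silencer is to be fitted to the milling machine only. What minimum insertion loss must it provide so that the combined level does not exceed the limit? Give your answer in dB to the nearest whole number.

Fixed contribution from the other source: Σ 10^(L/10) = 10^(77.0/10) = 5.012e+07 (77.00 dB(A)).
To meet 86.8 dB(A) overall, the treated milling machine may contribute at most 10^(86.8/10) − 5.012e+07 = 4.285e+08, i.e. 86.32 dB(A).
Required insertion loss = 93.0 − 86.32 = 6.68 dB.

7 dB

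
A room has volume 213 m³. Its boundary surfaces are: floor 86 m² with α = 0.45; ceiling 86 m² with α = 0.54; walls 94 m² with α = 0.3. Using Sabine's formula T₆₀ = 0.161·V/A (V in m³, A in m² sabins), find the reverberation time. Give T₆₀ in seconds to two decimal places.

0.30 s

Total absorption A = 86·0.45 + 86·0.54 + 94·0.3 = 113.34 m² sabins.
T₆₀ = 0.161·V/A = 0.161·213/113.34 = 0.303 s.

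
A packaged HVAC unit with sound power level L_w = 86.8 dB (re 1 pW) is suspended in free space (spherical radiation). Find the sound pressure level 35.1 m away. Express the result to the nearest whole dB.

45 dB

L_p = L_w − 10·log₁₀(4π·r²) with r = 35.1 m.
4π·r² = 1.548e+04 m², 10·log₁₀ of that is 41.898 dB.
L_p = 86.8 − 41.898 = 44.90 dB.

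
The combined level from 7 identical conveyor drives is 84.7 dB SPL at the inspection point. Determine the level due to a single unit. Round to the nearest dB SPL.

Dividing the total intensity by 7 lowers the level by 10·log₁₀ 7 = 8.451 dB: L₁ = 84.7 − 8.451.

76 dB SPL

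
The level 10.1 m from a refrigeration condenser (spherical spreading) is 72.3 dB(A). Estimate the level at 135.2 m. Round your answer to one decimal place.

Point-source attenuation: ΔL = 20·log₁₀(r₂/r₁) = 20·log₁₀(135.2/10.1) = 22.533 dB.
L₂ = 72.3 − 20·log₁₀(135.2/10.1) = 72.3 − 22.533 = 49.77 dB(A).

49.8 dB(A)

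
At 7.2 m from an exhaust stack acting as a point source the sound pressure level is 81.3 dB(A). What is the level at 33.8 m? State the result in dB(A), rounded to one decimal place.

67.9 dB(A)

Point-source attenuation: ΔL = 20·log₁₀(r₂/r₁) = 20·log₁₀(33.8/7.2) = 13.432 dB.
L₂ = 81.3 − 20·log₁₀(33.8/7.2) = 81.3 − 13.432 = 67.87 dB(A).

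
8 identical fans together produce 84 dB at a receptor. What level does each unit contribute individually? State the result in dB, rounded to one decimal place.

75.0 dB

8 equal contributions raise the level by 10·log₁₀ 8 = 9.031 dB, so each unit alone gives 84 − 9.031.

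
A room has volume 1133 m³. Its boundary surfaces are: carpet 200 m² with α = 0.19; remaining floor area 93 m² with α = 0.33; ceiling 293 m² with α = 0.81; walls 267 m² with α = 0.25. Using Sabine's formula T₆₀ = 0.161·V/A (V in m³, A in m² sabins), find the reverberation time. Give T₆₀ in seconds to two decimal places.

0.49 s

Total absorption A = 200·0.19 + 93·0.33 + 293·0.81 + 267·0.25 = 372.77 m² sabins.
T₆₀ = 0.161 × 1133 / 372.77 = 0.489 s.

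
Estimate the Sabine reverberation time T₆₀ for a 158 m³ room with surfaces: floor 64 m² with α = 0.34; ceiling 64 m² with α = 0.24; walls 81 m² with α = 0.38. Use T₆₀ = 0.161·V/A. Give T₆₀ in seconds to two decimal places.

A = Σ Sᵢαᵢ = 64·0.34 + 64·0.24 + 81·0.38 = 67.90 m².
T₆₀ = 0.161 × 158 / 67.90 = 0.375 s.

0.37 s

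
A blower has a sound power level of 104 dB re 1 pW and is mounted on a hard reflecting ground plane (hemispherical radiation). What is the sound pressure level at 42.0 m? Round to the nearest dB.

64 dB

L_p = L_w − 10·log₁₀(2π·r²) with r = 42.0 m.
2π·r² = 1.108e+04 m², 10·log₁₀ of that is 40.447 dB.
L_p = 104 − 40.447 = 63.55 dB.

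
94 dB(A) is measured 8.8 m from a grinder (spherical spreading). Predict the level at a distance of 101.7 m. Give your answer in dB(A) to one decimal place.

Spherical spreading from a point source gives a 20·log₁₀(r₂/r₁) drop.
L₂ = 94 − 20·log₁₀(101.7/8.8) = 94 − 21.257 = 72.74 dB(A).

72.7 dB(A)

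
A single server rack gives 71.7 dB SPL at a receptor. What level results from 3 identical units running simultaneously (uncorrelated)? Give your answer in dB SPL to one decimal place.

L_total = L₁ + 10·log₁₀ N for N identical incoherent sources.
L_total = 71.7 + 10·log₁₀(3) = 71.7 + 4.771 = 76.47 dB SPL.

76.5 dB SPL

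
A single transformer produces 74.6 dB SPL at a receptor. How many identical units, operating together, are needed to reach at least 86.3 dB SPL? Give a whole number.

15

The shortfall is 86.3 − 74.6 = 11.7 dB, and N units add 10·log₁₀ N, so need 10·log₁₀ N ≥ 11.7.
N ≥ 10^(11.7/10) = 14.791, so N = 15.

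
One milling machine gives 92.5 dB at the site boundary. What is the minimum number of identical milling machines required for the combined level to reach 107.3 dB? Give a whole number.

31

Need L₁ + 10·log₁₀ N ≥ 107.3, i.e. log₁₀ N ≥ 1.48.
N ≥ 10^(14.8/10) = 30.200, so N = 31.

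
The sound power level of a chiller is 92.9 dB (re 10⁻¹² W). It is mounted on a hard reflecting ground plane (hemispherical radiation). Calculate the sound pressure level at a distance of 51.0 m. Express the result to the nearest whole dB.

The power spreads over a hemisphere of area 2π·r², so L_p = L_w − 10·log₁₀(2π·r²).
2π·r² = 1.634e+04 m², 10·log₁₀ of that is 42.133 dB.
L_p = 92.9 − 42.133 = 50.77 dB.

51 dB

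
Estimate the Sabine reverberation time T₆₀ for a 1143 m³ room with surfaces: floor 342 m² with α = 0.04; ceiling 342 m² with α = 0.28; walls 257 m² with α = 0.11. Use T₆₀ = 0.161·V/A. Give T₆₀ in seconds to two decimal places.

1.34 s

A = Σ Sᵢαᵢ = 342·0.04 + 342·0.28 + 257·0.11 = 137.71 m².
T₆₀ = 0.161 × 1143 / 137.71 = 1.336 s.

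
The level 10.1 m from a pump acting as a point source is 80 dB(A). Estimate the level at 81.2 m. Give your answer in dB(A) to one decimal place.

Spherical spreading from a point source gives a 20·log₁₀(r₂/r₁) drop.
L₂ = 80 − 20·log₁₀(81.2/10.1) = 80 − 18.105 = 61.90 dB(A).

61.9 dB(A)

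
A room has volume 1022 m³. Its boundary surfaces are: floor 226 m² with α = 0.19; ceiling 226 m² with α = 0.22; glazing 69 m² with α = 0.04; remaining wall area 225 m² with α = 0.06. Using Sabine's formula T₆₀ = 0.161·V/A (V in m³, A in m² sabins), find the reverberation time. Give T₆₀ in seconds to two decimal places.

A = Σ Sᵢαᵢ = 226·0.19 + 226·0.22 + 69·0.04 + 225·0.06 = 108.92 m².
T₆₀ = 0.161·V/A = 0.161·1022/108.92 = 1.511 s.

1.51 s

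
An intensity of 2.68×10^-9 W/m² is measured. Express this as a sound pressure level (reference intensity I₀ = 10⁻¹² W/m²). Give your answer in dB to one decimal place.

I/I₀ = 2.68×10^-9/10⁻¹² = 2.68×10^3, and L = 10·log₁₀(I/I₀).
L = 10·(0.4281 + 3) = 34.28 dB.

34.3 dB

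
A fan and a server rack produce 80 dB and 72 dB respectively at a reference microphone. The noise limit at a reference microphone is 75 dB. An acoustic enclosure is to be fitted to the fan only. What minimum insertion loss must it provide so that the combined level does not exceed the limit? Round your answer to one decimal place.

8.0 dB

Everything except the fan sums to 10^(72/10) = 1.585e+07 in linear terms, 72.00 dB.
The limit corresponds to 10^(75/10) = 3.162e+07; subtracting the fixed part leaves 1.577e+07 for the fan, i.e. 71.98 dB.
Required insertion loss = 80 − 71.98 = 8.02 dB.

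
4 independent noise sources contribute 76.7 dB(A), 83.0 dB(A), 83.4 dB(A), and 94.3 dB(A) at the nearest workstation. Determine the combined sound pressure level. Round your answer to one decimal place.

95.0 dB(A)

Incoherent sources combine by intensity addition: L_total = 10·log₁₀(Σ 10^(L_i/10)).
Σ 10^(L/10) = 10^(76.7/10) + 10^(83.0/10) + 10^(83.4/10) + 10^(94.3/10) = 3.157e+09.
L_total = 10·log₁₀(3.157e+09) = 94.99 dB(A).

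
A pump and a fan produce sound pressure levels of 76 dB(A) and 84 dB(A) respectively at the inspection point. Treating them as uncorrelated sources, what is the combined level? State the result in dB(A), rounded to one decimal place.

For uncorrelated sources the intensities add, so convert each level to linear form, sum, and take 10·log₁₀ of the total.
Σ 10^(L/10) = 10^(76/10) + 10^(84/10) = 2.910e+08.
L_total = 10·log₁₀(2.910e+08) = 84.64 dB(A).

84.6 dB(A)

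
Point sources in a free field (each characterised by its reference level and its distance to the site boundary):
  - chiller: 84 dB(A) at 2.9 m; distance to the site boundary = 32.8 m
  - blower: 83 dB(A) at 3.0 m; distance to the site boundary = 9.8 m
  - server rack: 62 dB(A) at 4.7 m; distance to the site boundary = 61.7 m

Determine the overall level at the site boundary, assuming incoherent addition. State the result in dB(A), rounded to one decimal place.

73.2 dB(A)

Apply inverse-square spreading to bring every level to the receiver, then sum 10^(L/10).
chiller: 84 − 20·log₁₀(32.8/2.9) = 84 − 21.07 = 62.93 dB(A).
blower: 83 − 20·log₁₀(9.8/3.0) = 83 − 10.28 = 72.72 dB(A).
server rack: 62 − 20·log₁₀(61.7/4.7) = 62 − 22.36 = 39.64 dB(A).
Σ 10^(L/10) = 2.067e+07 → L_total = 10·log₁₀(2.067e+07) = 73.15 dB(A).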